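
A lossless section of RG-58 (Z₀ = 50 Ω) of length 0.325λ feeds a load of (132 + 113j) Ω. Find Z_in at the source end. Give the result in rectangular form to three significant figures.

βl = 2π × 0.325 = 117°
tan(βl) = tan(117°) = -1.96
Z_in = Z_0·(Z_L + jZ_0·tanβl)/(Z_0 + jZ_L·tanβl)
     = 50·(132 + j14.9)/(272 − j259)

Z_in ≈ 11.4 + j13.6 Ω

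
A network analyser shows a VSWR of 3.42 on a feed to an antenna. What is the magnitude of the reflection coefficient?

|Γ| ≈ 0.548

|Γ| = (S − 1)/(S + 1) = (3.42 − 1)/(3.42 + 1) = 2.42/4.42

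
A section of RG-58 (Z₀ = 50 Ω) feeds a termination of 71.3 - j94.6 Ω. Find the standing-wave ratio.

VSWR ≈ 4.41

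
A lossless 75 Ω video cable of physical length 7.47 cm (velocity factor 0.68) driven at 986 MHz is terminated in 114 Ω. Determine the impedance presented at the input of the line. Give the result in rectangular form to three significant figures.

Z_in ≈ 64.4 + j27.3 Ω

λ = v/f = 0.68·c / 986 MHz = 0.207 m
βl = 2π·l/λ = 2π × 0.361 = 130°
tan(βl) = tan(130°) = -1.19
Z_in = Z_0·(Z_L + jZ_0·tanβl)/(Z_0 + jZ_L·tanβl)
     = 75·(114 − j89.5)/(75 − j136)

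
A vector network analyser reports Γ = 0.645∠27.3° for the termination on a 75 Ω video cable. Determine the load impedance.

Z_L ≈ 162 + j165 Ω

Z_L = Z_0·(1 + Γ)/(1 − Γ) = 75·(1.57 + j0.296)/(0.427 − j0.296)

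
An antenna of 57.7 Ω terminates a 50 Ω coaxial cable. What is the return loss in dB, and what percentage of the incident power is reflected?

RL ≈ 22.9 dB; 0.511% of incident power reflected

Γ = (57.7 − 50)/(57.7 + 50) = 0.0715
RL = −20·log₁₀(0.0715) = 22.9 dB
P_refl/P_inc = |Γ|² = 0.00511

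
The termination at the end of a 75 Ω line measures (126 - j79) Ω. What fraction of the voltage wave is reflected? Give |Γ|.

Γ = (Z_L − Z_0)/(Z_L + Z_0) = (51 − j79)/(201 − j79)
|Γ| = 94/216

|Γ| ≈ 0.435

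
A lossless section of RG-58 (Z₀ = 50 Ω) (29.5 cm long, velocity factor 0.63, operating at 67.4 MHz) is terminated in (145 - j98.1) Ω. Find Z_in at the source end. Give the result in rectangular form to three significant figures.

λ = v/f = 0.63·c / 67.4 MHz = 2.8 m
βl = 2π·l/λ = 2π × 0.105 = 37.9°
tan(βl) = tan(37.9°) = 0.778
Z_in = Z_0·(Z_L + jZ_0·tanβl)/(Z_0 + jZ_L·tanβl)
     = 50·(145 − j59.2)/(126 + j113)

Z_in ≈ 20.3 − j41.6 Ω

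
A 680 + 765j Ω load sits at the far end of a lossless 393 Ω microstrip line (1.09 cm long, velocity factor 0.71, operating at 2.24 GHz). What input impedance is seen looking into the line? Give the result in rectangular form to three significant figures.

Z_in ≈ 429 − j648 Ω

λ = v/f = 0.71·c / 2.24 GHz = 0.0951 m
βl = 2π·l/λ = 2π × 0.115 = 41.3°
tan(βl) = tan(41.3°) = 0.877
Z_in = Z_0·(Z_L + jZ_0·tanβl)/(Z_0 + jZ_L·tanβl)
     = 393·(680 + j1110)/(-278 + j597)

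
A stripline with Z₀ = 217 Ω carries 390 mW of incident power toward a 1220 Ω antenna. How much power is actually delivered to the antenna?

P_delivered ≈ 200 mW

Γ = (1220 − 217)/(1220 + 217) = 0.698
|Γ|² = 0.487
P_refl = |Γ|²·P_inc = 190 mW, P_del = (1 − |Γ|²)·P_inc = 200 mW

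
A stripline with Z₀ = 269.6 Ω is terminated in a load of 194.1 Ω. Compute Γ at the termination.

Γ = -0.163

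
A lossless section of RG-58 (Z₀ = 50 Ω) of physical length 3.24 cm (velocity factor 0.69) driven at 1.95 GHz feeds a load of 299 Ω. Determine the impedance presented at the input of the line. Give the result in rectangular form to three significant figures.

λ = v/f = 0.69·c / 1.95 GHz = 0.106 m
βl = 2π·l/λ = 2π × 0.305 = 110°
tan(βl) = tan(110°) = -2.77
Z_in = Z_0·(Z_L + jZ_0·tanβl)/(Z_0 + jZ_L·tanβl)
     = 50·(299 − j138)/(50 − j827)

Z_in ≈ 9.42 + j17.5 Ω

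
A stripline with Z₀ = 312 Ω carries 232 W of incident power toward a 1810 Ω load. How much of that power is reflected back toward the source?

Γ = (1810 − 312)/(1810 + 312) = 0.706
|Γ|² = 0.498
P_refl = |Γ|²·P_inc = 116 W, P_del = (1 − |Γ|²)·P_inc = 116 W

P_reflected ≈ 116 W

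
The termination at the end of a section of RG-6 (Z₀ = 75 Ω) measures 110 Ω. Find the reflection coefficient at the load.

Γ = 0.189

Γ = (Z_L − Z_0)/(Z_L + Z_0) = (110 − 75)/(110 + 75) = 35/185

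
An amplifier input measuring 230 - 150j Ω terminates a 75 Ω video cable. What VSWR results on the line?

VSWR ≈ 4.47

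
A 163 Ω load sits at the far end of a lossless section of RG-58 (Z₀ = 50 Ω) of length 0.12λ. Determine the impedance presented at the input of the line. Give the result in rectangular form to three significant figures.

Z_in ≈ 29.6 − j43.6 Ω

βl = 2π × 0.12 = 43.2°
tan(βl) = tan(43.2°) = 0.939
Z_in = Z_0·(Z_L + jZ_0·tanβl)/(Z_0 + jZ_L·tanβl)
     = 50·(163 + j47)/(50 + j153)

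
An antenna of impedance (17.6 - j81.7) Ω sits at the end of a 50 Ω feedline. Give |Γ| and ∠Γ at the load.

Γ = (Z_L − Z_0)/(Z_L + Z_0) = (-32.4 − j81.7)/(67.6 − j81.7)
|Γ| = 87.9/106 = 0.829

Γ ≈ 0.829 ∠ -61.2°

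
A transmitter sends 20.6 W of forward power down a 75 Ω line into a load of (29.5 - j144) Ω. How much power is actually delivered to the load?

P_delivered ≈ 5.76 W

|Γ| = |(-45.5 − j144)/(104.5 − j144)| = 0.849
|Γ|² = 0.72
P_refl = |Γ|²·P_inc = 14.8 W, P_del = (1 − |Γ|²)·P_inc = 5.76 W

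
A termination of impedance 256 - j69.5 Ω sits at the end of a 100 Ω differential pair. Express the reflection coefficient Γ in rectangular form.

Γ ≈ 0.459 − j0.106

Γ = (Z_L − Z_0)/(Z_L + Z_0) = (156 − j69.5)/(356 − j69.5)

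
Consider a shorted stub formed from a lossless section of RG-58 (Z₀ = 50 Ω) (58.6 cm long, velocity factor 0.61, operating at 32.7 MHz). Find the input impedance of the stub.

Z_in ≈ +j38.6 Ω

λ = v/f = 0.61·c / 32.7 MHz = 5.6 m
βl = 2π·l/λ = 2π × 0.105 = 37.7°
tan(βl) = 0.773
For a shorted stub, Z_in = jZ_0·tan(βl)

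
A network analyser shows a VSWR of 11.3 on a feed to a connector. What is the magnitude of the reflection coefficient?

|Γ| ≈ 0.837

|Γ| = (S − 1)/(S + 1) = (11.3 − 1)/(11.3 + 1) = 10.3/12.3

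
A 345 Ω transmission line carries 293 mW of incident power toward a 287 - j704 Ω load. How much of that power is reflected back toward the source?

P_reflected ≈ 163 mW

|Γ| = |(-58 − j704)/(632 − j704)| = 0.747
|Γ|² = 0.557
P_refl = |Γ|²·P_inc = 163 mW, P_del = (1 − |Γ|²)·P_inc = 130 mW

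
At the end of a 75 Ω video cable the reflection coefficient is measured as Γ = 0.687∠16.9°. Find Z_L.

Z_L = Z_0·(1 + Γ)/(1 − Γ) = 75·(1.66 + j0.2)/(0.343 − j0.2)

Z_L ≈ 252 + j190 Ω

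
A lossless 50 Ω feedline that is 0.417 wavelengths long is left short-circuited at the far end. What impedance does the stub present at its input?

βl = 2π × 0.417 = 150°
tan(βl) = -0.575
For a short-circuited stub, Z_in = jZ_0·tan(βl)

Z_in ≈ −j28.7 Ω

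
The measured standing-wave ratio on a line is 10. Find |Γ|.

|Γ| ≈ 0.818

|Γ| = (S − 1)/(S + 1) = (10 − 1)/(10 + 1) = 9/11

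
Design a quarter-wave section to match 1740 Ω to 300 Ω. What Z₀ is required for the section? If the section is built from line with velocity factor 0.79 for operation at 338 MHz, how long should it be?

Z_qwt ≈ 722 Ω; length ≈ 17.5 cm

Z_qwt = √(Z_0·R_L) = √(300 × 1740) = √522000
λ = 0.79·c/f = 0.701 m, so l = λ/4 = 0.175 m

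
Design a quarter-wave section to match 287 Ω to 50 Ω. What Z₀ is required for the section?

Z_qwt = √(Z_0·R_L) = √(50 × 287) = √14350

Z_qwt ≈ 120 Ω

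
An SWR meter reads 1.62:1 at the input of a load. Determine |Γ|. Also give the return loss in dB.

|Γ| ≈ 0.237; return loss ≈ 12.5 dB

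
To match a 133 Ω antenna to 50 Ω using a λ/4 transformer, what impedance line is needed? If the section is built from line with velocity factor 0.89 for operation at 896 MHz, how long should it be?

Z_qwt ≈ 81.5 Ω; length ≈ 7.45 cm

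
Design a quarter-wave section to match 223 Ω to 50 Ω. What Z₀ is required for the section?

Z_qwt = √(Z_0·R_L) = √(50 × 223) = √11150

Z_qwt ≈ 106 Ω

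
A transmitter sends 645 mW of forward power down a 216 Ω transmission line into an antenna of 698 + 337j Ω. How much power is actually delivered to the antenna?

|Γ| = |(482 + j337)/(914 + j337)| = 0.604
|Γ|² = 0.364
P_refl = |Γ|²·P_inc = 235 mW, P_del = (1 − |Γ|²)·P_inc = 410 mW

P_delivered ≈ 410 mW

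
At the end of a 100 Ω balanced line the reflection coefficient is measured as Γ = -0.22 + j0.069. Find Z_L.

Z_L = Z_0·(1 + Γ)/(1 − Γ) = 100·(0.78 + j0.069)/(1.22 − j0.069)

Z_L ≈ 63.4 + j9.24 Ω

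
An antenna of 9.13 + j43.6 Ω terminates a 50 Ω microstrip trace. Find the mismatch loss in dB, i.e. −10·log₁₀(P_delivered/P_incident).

mismatch loss ≈ 4.71 dB

Γ = (-40.87 + j43.6)/(59.13 + j43.6), |Γ| = 0.813
|Γ|² = 0.662, so P_del/P_inc = 1 − |Γ|² = 0.338
ML = −10·log₁₀(1 − |Γ|²)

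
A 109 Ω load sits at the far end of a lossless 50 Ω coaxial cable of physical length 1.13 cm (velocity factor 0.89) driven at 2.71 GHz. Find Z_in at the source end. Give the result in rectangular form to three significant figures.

λ = v/f = 0.89·c / 2.71 GHz = 0.0985 m
βl = 2π·l/λ = 2π × 0.115 = 41.3°
tan(βl) = tan(41.3°) = 0.878
Z_in = Z_0·(Z_L + jZ_0·tanβl)/(Z_0 + jZ_L·tanβl)
     = 50·(109 + j43.9)/(50 + j95.7)

Z_in ≈ 41.4 − j35.3 Ω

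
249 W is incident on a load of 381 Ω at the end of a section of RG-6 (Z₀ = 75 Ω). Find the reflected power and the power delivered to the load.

Γ = (381 − 75)/(381 + 75) = 0.671
|Γ|² = 0.45
P_refl = |Γ|²·P_inc = 112 W, P_del = (1 − |Γ|²)·P_inc = 137 W

P_reflected ≈ 112 W; P_delivered ≈ 137 W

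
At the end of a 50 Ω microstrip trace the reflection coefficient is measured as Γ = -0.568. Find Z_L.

Z_L = Z_0·(1 + Γ)/(1 − Γ) = 50·(0.432)/(1.57)

Z_L ≈ 13.8 Ω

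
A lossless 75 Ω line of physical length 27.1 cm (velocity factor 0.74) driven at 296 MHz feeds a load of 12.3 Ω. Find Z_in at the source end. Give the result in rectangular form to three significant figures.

λ = v/f = 0.74·c / 296 MHz = 0.75 m
βl = 2π·l/λ = 2π × 0.361 = 130°
tan(βl) = tan(130°) = -1.19
Z_in = Z_0·(Z_L + jZ_0·tanβl)/(Z_0 + jZ_L·tanβl)
     = 75·(12.3 − j89.1)/(75 − j14.6)

Z_in ≈ 28.6 − j83.6 Ω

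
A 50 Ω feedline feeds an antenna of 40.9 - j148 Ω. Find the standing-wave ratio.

VSWR ≈ 12.7

Γ = (Z_L − Z_0)/(Z_L + Z_0) = (-9.1 − j148)/(90.9 − j148)
|Γ| = 148/174 = 0.854
VSWR = (1 + |Γ|)/(1 − |Γ|) = 1.85/0.146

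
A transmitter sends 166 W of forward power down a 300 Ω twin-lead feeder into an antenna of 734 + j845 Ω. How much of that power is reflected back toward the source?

P_reflected ≈ 84 W

|Γ| = |(434 + j845)/(1034 + j845)| = 0.711
|Γ|² = 0.506
P_refl = |Γ|²·P_inc = 84 W, P_del = (1 − |Γ|²)·P_inc = 82 W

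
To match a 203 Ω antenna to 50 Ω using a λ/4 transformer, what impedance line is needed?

Z_qwt = √(Z_0·R_L) = √(50 × 203) = √10150

Z_qwt ≈ 101 Ω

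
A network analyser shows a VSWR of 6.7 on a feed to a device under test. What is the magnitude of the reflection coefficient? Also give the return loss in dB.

|Γ| ≈ 0.74; return loss ≈ 2.61 dB

|Γ| = (S − 1)/(S + 1) = (6.7 − 1)/(6.7 + 1) = 5.7/7.7
RL = −20·log₁₀|Γ| = −20·log₁₀(0.74)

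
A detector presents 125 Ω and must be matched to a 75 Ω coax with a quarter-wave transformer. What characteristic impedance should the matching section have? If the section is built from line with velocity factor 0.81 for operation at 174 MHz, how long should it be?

Z_qwt = √(Z_0·R_L) = √(75 × 125) = √9375
λ = 0.81·c/f = 1.4 m, so l = λ/4 = 0.349 m

Z_qwt ≈ 96.8 Ω; length ≈ 34.9 cm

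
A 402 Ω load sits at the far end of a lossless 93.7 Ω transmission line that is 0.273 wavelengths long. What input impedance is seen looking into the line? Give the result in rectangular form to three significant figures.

βl = 2π × 0.273 = 98.3°
tan(βl) = tan(98.3°) = -6.87
Z_in = Z_0·(Z_L + jZ_0·tanβl)/(Z_0 + jZ_L·tanβl)
     = 93.7·(402 − j644)/(93.7 − j2760)

Z_in ≈ 22.3 + j12.9 Ω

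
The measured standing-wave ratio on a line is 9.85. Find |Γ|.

|Γ| = (S − 1)/(S + 1) = (9.85 − 1)/(9.85 + 1) = 8.85/10.8

|Γ| ≈ 0.816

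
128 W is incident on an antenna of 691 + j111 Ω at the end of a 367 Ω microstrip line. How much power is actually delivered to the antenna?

|Γ| = |(324 + j111)/(1058 + j111)| = 0.322
|Γ|² = 0.104
P_refl = |Γ|²·P_inc = 13.3 W, P_del = (1 − |Γ|²)·P_inc = 115 W

P_delivered ≈ 115 W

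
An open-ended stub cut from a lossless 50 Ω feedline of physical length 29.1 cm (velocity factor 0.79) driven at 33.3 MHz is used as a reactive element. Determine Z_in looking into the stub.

λ = v/f = 0.79·c / 33.3 MHz = 7.12 m
βl = 2π·l/λ = 2π × 0.0409 = 14.7°
tan(βl) = 0.263
For an open-ended stub, Z_in = −jZ_0·cot(βl) = −jZ_0/tan(βl)

Z_in ≈ −j190 Ω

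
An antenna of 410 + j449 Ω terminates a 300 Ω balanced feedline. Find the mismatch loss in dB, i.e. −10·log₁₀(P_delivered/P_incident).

Γ = (110 + j449)/(710 + j449), |Γ| = 0.55
|Γ|² = 0.303, so P_del/P_inc = 1 − |Γ|² = 0.697
ML = −10·log₁₀(1 − |Γ|²)

mismatch loss ≈ 1.57 dB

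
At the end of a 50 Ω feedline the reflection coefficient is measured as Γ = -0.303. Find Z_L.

Z_L ≈ 26.7 Ω

Z_L = Z_0·(1 + Γ)/(1 − Γ) = 50·(0.697)/(1.3)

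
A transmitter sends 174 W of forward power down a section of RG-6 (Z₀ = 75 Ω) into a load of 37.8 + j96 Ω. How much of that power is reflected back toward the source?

P_reflected ≈ 84.1 W

|Γ| = |(-37.2 + j96)/(112.8 + j96)| = 0.695
|Γ|² = 0.483
P_refl = |Γ|²·P_inc = 84.1 W, P_del = (1 − |Γ|²)·P_inc = 89.9 W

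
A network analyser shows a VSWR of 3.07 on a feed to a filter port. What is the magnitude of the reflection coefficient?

|Γ| ≈ 0.509

|Γ| = (S − 1)/(S + 1) = (3.07 − 1)/(3.07 + 1) = 2.07/4.07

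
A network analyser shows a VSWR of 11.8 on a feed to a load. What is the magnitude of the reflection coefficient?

|Γ| ≈ 0.844

|Γ| = (S − 1)/(S + 1) = (11.8 − 1)/(11.8 + 1) = 10.8/12.8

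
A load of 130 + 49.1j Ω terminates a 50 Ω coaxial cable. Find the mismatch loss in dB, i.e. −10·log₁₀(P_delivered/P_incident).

mismatch loss ≈ 1.27 dB

Γ = (80 + j49.1)/(180 + j49.1), |Γ| = 0.503
|Γ|² = 0.253, so P_del/P_inc = 1 − |Γ|² = 0.747
ML = −10·log₁₀(1 − |Γ|²)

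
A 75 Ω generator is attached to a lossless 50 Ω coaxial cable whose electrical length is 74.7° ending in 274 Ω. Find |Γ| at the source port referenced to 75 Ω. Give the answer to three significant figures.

|Γ| ≈ 0.775

tan(βl) = 3.66
Z_in = Z_0·(Z_L + jZ_0·tanβl)/(Z_0 + jZ_L·tanβl) = 9.78 − j13.2 Ω
Γ_s = (Z_in − Z_s)/(Z_in + Z_s) = (-65.2 − j13.2)/(84.8 − j13.2), |Γ_s| = 0.775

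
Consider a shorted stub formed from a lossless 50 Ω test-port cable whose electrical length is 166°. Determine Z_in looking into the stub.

Z_in ≈ −j12.5 Ω

tan(βl) = -0.249
For a shorted stub, Z_in = jZ_0·tan(βl)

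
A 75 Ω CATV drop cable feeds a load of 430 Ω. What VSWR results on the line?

VSWR ≈ 5.73

Γ = (430 − 75)/(430 + 75) = 0.703
VSWR = (1 + 0.703)/(1 − 0.703)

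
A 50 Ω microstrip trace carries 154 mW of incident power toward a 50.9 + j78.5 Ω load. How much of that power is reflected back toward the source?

|Γ| = |(0.9 + j78.5)/(100.9 + j78.5)| = 0.614
|Γ|² = 0.377
P_refl = |Γ|²·P_inc = 58.1 mW, P_del = (1 − |Γ|²)·P_inc = 95.9 mW

P_reflected ≈ 58.1 mW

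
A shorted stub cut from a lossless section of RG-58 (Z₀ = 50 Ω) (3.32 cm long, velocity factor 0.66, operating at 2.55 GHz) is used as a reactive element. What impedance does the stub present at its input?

λ = v/f = 0.66·c / 2.55 GHz = 0.0776 m
βl = 2π·l/λ = 2π × 0.428 = 154°
tan(βl) = -0.489
For a shorted stub, Z_in = jZ_0·tan(βl)

Z_in ≈ −j24.5 Ω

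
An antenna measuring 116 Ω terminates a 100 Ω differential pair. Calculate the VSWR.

Γ = (116 − 100)/(116 + 100) = 0.0741
VSWR = (1 + 0.0741)/(1 − 0.0741)

VSWR ≈ 1.16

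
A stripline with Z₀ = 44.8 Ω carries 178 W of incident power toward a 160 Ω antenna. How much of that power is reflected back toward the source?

P_reflected ≈ 56.3 W

Γ = (160 − 44.8)/(160 + 44.8) = 0.562
|Γ|² = 0.316
P_refl = |Γ|²·P_inc = 56.3 W, P_del = (1 − |Γ|²)·P_inc = 122 W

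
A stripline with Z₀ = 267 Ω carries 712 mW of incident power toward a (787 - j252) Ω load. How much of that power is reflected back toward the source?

|Γ| = |(520 − j252)/(1054 − j252)| = 0.533
|Γ|² = 0.284
P_refl = |Γ|²·P_inc = 202 mW, P_del = (1 − |Γ|²)·P_inc = 510 mW

P_reflected ≈ 202 mW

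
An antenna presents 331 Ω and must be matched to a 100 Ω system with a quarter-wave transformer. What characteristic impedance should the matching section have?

Z_qwt ≈ 182 Ω

Z_qwt = √(Z_0·R_L) = √(100 × 331) = √33100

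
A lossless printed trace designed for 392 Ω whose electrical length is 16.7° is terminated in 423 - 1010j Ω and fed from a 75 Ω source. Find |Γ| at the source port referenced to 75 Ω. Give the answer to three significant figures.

|Γ| ≈ 0.933

tan(βl) = 0.3
Z_in = Z_0·(Z_L + jZ_0·tanβl)/(Z_0 + jZ_L·tanβl) = 142 − j529 Ω
Γ_s = (Z_in − Z_s)/(Z_in + Z_s) = (66.9 − j529)/(217 − j529), |Γ_s| = 0.933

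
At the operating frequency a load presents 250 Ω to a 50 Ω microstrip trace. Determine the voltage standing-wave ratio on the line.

Γ = (250 − 50)/(250 + 50) = 0.667
VSWR = (1 + 0.667)/(1 − 0.667)

VSWR ≈ 5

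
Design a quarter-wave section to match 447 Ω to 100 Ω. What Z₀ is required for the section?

Z_qwt = √(Z_0·R_L) = √(100 × 447) = √44700

Z_qwt ≈ 211 Ω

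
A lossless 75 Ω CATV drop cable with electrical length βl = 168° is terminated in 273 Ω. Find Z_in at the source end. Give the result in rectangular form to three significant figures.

Z_in ≈ 178 + j122 Ω

tan(βl) = tan(168°) = -0.213
Z_in = Z_0·(Z_L + jZ_0·tanβl)/(Z_0 + jZ_L·tanβl)
     = 75·(273 − j15.9)/(75 − j58)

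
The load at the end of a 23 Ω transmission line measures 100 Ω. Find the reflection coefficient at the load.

Γ = 0.626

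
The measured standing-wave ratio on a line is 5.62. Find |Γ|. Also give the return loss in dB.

|Γ| ≈ 0.698; return loss ≈ 3.12 dB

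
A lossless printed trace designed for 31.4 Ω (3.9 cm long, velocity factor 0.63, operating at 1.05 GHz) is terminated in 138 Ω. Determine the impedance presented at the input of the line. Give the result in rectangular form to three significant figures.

Z_in ≈ 7.45 − j6.31 Ω

λ = v/f = 0.63·c / 1.05 GHz = 0.18 m
βl = 2π·l/λ = 2π × 0.217 = 78°
tan(βl) = tan(78°) = 4.7
Z_in = Z_0·(Z_L + jZ_0·tanβl)/(Z_0 + jZ_L·tanβl)
     = 31.4·(138 + j148)/(31.4 + j649)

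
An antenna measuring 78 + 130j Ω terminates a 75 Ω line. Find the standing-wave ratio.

Γ = (Z_L − Z_0)/(Z_L + Z_0) = (3 + j130)/(153 + j130)
|Γ| = 130/201 = 0.648
VSWR = (1 + |Γ|)/(1 − |Γ|) = 1.65/0.352

VSWR ≈ 4.68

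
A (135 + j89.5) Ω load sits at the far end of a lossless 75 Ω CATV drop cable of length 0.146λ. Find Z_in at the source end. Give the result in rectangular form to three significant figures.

Z_in ≈ 62.6 − j72.3 Ω

βl = 2π × 0.146 = 52.6°
tan(βl) = tan(52.6°) = 1.31
Z_in = Z_0·(Z_L + jZ_0·tanβl)/(Z_0 + jZ_L·tanβl)
     = 75·(135 + j187)/(-41.9 + j176)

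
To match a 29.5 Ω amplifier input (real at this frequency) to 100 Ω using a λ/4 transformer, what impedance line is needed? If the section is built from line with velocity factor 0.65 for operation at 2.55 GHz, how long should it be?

Z_qwt = √(Z_0·R_L) = √(100 × 29.5) = √2950
λ = 0.65·c/f = 0.0765 m, so l = λ/4 = 0.0191 m

Z_qwt ≈ 54.3 Ω; length ≈ 1.91 cm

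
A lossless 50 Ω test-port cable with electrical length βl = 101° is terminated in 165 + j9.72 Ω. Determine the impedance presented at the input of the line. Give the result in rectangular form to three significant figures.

tan(βl) = tan(101°) = -5.14
Z_in = Z_0·(Z_L + jZ_0·tanβl)/(Z_0 + jZ_L·tanβl)
     = 50·(165 − j248)/(100 − j849)

Z_in ≈ 15.5 + j7.89 Ω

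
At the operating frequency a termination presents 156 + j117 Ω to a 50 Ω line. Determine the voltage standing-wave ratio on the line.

Γ = (Z_L − Z_0)/(Z_L + Z_0) = (106 + j117)/(206 + j117)
|Γ| = 158/237 = 0.666
VSWR = (1 + |Γ|)/(1 − |Γ|) = 1.67/0.334

VSWR ≈ 5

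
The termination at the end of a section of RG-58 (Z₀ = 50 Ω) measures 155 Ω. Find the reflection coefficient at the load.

Γ = 0.512

Γ = (Z_L − Z_0)/(Z_L + Z_0) = (155 − 50)/(155 + 50) = 105/205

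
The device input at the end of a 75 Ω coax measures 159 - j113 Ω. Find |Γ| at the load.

|Γ| ≈ 0.542

Γ = (Z_L − Z_0)/(Z_L + Z_0) = (84 − j113)/(234 − j113)
|Γ| = 141/260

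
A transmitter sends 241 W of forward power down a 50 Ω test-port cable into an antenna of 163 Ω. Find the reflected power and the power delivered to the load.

P_reflected ≈ 67.8 W; P_delivered ≈ 173 W

Γ = (163 − 50)/(163 + 50) = 0.531
|Γ|² = 0.281
P_refl = |Γ|²·P_inc = 67.8 W, P_del = (1 − |Γ|²)·P_inc = 173 W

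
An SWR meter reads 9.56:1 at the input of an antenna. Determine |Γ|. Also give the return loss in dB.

|Γ| ≈ 0.811; return loss ≈ 1.82 dB

|Γ| = (S − 1)/(S + 1) = (9.56 − 1)/(9.56 + 1) = 8.56/10.6
RL = −20·log₁₀|Γ| = −20·log₁₀(0.811)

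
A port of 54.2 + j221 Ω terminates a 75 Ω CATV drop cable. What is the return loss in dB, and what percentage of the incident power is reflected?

Γ = (-20.8 + j221)/(129.2 + j221), |Γ| = 0.867
RL = −20·log₁₀(0.867) = 1.24 dB
P_refl/P_inc = |Γ|² = 0.752

RL ≈ 1.24 dB; 75.2% of incident power reflected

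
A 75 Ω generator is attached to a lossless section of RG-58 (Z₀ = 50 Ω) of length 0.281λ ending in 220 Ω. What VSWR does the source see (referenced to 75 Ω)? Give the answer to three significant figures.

βl = 2π × 0.281 = 101°
tan(βl) = -5.07
Z_in = Z_0·(Z_L + jZ_0·tanβl)/(Z_0 + jZ_L·tanβl) = 11.8 + j9.34 Ω
Γ_s = (Z_in − Z_s)/(Z_in + Z_s) = (-63.2 + j9.34)/(86.8 + j9.34), |Γ_s| = 0.732
VSWR = (1 + |Γ_s|)/(1 − |Γ_s|)

VSWR ≈ 6.47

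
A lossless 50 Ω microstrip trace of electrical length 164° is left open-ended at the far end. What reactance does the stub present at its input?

X_in ≈ 174 Ω (inductive)

tan(βl) = -0.287
For an open-ended stub, Z_in = −jZ_0·cot(βl) = −jZ_0/tan(βl)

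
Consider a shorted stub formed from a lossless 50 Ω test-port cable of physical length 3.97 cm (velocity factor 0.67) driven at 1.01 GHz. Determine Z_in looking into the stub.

Z_in ≈ +j152 Ω

λ = v/f = 0.67·c / 1.01 GHz = 0.199 m
βl = 2π·l/λ = 2π × 0.199 = 71.8°
tan(βl) = 3.04
For a shorted stub, Z_in = jZ_0·tan(βl)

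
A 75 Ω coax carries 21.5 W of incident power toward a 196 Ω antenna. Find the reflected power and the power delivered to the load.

Γ = (196 − 75)/(196 + 75) = 0.446
|Γ|² = 0.199
P_refl = |Γ|²·P_inc = 4.29 W, P_del = (1 − |Γ|²)·P_inc = 17.2 W

P_reflected ≈ 4.29 W; P_delivered ≈ 17.2 W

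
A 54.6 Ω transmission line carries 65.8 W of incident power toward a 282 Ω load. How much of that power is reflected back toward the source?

Γ = (282 − 54.6)/(282 + 54.6) = 0.676
|Γ|² = 0.456
P_refl = |Γ|²·P_inc = 30 W, P_del = (1 − |Γ|²)·P_inc = 35.8 W

P_reflected ≈ 30 W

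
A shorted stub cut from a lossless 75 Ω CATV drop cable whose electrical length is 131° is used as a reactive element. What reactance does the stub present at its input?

X_in ≈ -86.3 Ω (capacitive)

tan(βl) = -1.15
For a shorted stub, Z_in = jZ_0·tan(βl)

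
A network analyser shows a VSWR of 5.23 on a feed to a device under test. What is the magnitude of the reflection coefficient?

|Γ| = (S − 1)/(S + 1) = (5.23 − 1)/(5.23 + 1) = 4.23/6.23

|Γ| ≈ 0.679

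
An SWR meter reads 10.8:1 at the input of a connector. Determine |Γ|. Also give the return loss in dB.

|Γ| ≈ 0.831; return loss ≈ 1.61 dB

|Γ| = (S − 1)/(S + 1) = (10.8 − 1)/(10.8 + 1) = 9.8/11.8
RL = −20·log₁₀|Γ| = −20·log₁₀(0.831)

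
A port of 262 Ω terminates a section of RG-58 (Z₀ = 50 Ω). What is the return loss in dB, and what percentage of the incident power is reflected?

RL ≈ 3.36 dB; 46.2% of incident power reflected

Γ = (262 − 50)/(262 + 50) = 0.679
RL = −20·log₁₀(0.679) = 3.36 dB
P_refl/P_inc = |Γ|² = 0.462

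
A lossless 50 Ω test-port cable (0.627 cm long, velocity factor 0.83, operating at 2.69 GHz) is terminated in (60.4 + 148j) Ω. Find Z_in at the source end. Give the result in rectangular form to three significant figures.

λ = v/f = 0.83·c / 2.69 GHz = 0.0926 m
βl = 2π·l/λ = 2π × 0.0677 = 24.4°
tan(βl) = tan(24.4°) = 0.453
Z_in = Z_0·(Z_L + jZ_0·tanβl)/(Z_0 + jZ_L·tanβl)
     = 50·(60.4 + j171)/(-17.1 + j27.4)

Z_in ≈ 175 − j219 Ω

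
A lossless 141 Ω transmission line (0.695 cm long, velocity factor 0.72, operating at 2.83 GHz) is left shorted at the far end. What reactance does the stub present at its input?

X_in ≈ 90.8 Ω (inductive)

λ = v/f = 0.72·c / 2.83 GHz = 0.0763 m
βl = 2π·l/λ = 2π × 0.0911 = 32.8°
tan(βl) = 0.644
For a shorted stub, Z_in = jZ_0·tan(βl)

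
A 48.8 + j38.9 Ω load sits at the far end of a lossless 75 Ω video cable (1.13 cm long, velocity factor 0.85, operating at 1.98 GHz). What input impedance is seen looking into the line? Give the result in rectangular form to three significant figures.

λ = v/f = 0.85·c / 1.98 GHz = 0.129 m
βl = 2π·l/λ = 2π × 0.0877 = 31.6°
tan(βl) = tan(31.6°) = 0.615
Z_in = Z_0·(Z_L + jZ_0·tanβl)/(Z_0 + jZ_L·tanβl)
     = 75·(48.8 + j85)/(51.1 + j30)

Z_in ≈ 108 + j61.5 Ω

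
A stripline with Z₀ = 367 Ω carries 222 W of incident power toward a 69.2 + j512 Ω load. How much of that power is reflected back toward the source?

|Γ| = |(-297.8 + j512)/(436.2 + j512)| = 0.881
|Γ|² = 0.775
P_refl = |Γ|²·P_inc = 172 W, P_del = (1 − |Γ|²)·P_inc = 49.8 W

P_reflected ≈ 172 W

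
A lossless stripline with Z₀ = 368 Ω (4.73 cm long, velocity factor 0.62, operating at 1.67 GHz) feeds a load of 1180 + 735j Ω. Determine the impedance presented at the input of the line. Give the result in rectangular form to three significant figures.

Z_in ≈ 219 + j448 Ω

λ = v/f = 0.62·c / 1.67 GHz = 0.111 m
βl = 2π·l/λ = 2π × 0.425 = 153°
tan(βl) = tan(153°) = -0.512
Z_in = Z_0·(Z_L + jZ_0·tanβl)/(Z_0 + jZ_L·tanβl)
     = 368·(1180 + j547)/(744 − j604)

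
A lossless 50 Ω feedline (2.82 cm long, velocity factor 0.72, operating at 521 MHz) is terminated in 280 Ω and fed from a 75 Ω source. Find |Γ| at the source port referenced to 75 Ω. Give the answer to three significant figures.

λ = v/f = 0.72·c / 521 MHz = 0.415 m
βl = 2π·l/λ = 2π × 0.068 = 24.5°
tan(βl) = 0.455
Z_in = Z_0·(Z_L + jZ_0·tanβl)/(Z_0 + jZ_L·tanβl) = 45 − j92.1 Ω
Γ_s = (Z_in − Z_s)/(Z_in + Z_s) = (-30 − j92.1)/(120 − j92.1), |Γ_s| = 0.64

|Γ| ≈ 0.64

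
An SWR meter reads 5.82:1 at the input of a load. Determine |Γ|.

|Γ| = (S − 1)/(S + 1) = (5.82 − 1)/(5.82 + 1) = 4.82/6.82

|Γ| ≈ 0.707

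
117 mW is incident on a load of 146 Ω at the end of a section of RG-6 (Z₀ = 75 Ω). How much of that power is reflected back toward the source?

Γ = (146 − 75)/(146 + 75) = 0.321
|Γ|² = 0.103
P_refl = |Γ|²·P_inc = 12.1 mW, P_del = (1 − |Γ|²)·P_inc = 105 mW

P_reflected ≈ 12.1 mW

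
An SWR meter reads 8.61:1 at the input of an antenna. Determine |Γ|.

|Γ| = (S − 1)/(S + 1) = (8.61 − 1)/(8.61 + 1) = 7.61/9.61

|Γ| ≈ 0.792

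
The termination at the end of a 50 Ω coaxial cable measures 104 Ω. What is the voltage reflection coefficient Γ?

Γ = 0.351

Γ = (Z_L − Z_0)/(Z_L + Z_0) = (104 − 50)/(104 + 50) = 54/154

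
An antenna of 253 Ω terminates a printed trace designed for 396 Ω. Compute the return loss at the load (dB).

Γ = (253 − 396)/(253 + 396) = -0.22
RL = −20·log₁₀|Γ| = −20·log₁₀(0.22)

RL ≈ 13.1 dB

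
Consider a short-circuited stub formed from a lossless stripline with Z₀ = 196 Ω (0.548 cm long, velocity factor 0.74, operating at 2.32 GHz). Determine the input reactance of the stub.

λ = v/f = 0.74·c / 2.32 GHz = 0.0957 m
βl = 2π·l/λ = 2π × 0.0573 = 20.6°
tan(βl) = 0.376
For a short-circuited stub, Z_in = jZ_0·tan(βl)

X_in ≈ 73.7 Ω (inductive)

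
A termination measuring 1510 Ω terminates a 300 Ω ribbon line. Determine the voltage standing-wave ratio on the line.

VSWR ≈ 5.03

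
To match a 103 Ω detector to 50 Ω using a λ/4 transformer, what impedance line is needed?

Z_qwt ≈ 71.8 Ω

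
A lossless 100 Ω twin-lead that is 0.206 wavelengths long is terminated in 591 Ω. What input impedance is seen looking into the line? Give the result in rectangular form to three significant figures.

Z_in ≈ 18.2 − j27.5 Ω

βl = 2π × 0.206 = 74.2°
tan(βl) = tan(74.2°) = 3.52
Z_in = Z_0·(Z_L + jZ_0·tanβl)/(Z_0 + jZ_L·tanβl)
     = 100·(591 + j352)/(100 + j2080)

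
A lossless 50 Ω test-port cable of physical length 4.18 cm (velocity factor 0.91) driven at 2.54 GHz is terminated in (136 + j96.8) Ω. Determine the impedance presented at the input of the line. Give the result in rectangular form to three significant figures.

Z_in ≈ 19.2 + j37.6 Ω

λ = v/f = 0.91·c / 2.54 GHz = 0.107 m
βl = 2π·l/λ = 2π × 0.389 = 140°
tan(βl) = tan(140°) = -0.839
Z_in = Z_0·(Z_L + jZ_0·tanβl)/(Z_0 + jZ_L·tanβl)
     = 50·(136 + j54.9)/(131 − j114)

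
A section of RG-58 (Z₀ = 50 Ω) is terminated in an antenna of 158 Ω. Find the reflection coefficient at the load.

Γ = (Z_L − Z_0)/(Z_L + Z_0) = (158 − 50)/(158 + 50) = 108/208

Γ = 0.519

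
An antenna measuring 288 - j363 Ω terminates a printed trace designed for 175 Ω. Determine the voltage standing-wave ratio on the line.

VSWR ≈ 4.65

Γ = (Z_L − Z_0)/(Z_L + Z_0) = (113 − j363)/(463 − j363)
|Γ| = 380/588 = 0.646
VSWR = (1 + |Γ|)/(1 − |Γ|) = 1.65/0.354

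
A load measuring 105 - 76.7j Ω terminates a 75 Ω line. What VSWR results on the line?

VSWR ≈ 2.45

Γ = (Z_L − Z_0)/(Z_L + Z_0) = (30 − j76.7)/(180 − j76.7)
|Γ| = 82.4/196 = 0.421
VSWR = (1 + |Γ|)/(1 − |Γ|) = 1.42/0.579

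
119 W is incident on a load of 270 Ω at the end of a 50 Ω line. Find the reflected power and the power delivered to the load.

P_reflected ≈ 56.2 W; P_delivered ≈ 62.8 W

Γ = (270 − 50)/(270 + 50) = 0.688
|Γ|² = 0.473
P_refl = |Γ|²·P_inc = 56.2 W, P_del = (1 − |Γ|²)·P_inc = 62.8 W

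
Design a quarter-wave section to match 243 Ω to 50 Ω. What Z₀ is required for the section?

Z_qwt = √(Z_0·R_L) = √(50 × 243) = √12150

Z_qwt ≈ 110 Ω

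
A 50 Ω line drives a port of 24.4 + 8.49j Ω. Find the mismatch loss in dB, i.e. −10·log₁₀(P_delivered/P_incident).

mismatch loss ≈ 0.603 dB

Γ = (-25.6 + j8.49)/(74.4 + j8.49), |Γ| = 0.36
|Γ|² = 0.13, so P_del/P_inc = 1 − |Γ|² = 0.87
ML = −10·log₁₀(1 − |Γ|²)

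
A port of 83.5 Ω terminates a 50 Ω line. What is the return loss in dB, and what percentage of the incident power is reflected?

Γ = (83.5 − 50)/(83.5 + 50) = 0.251
RL = −20·log₁₀(0.251) = 12 dB
P_refl/P_inc = |Γ|² = 0.063

RL ≈ 12 dB; 6.3% of incident power reflected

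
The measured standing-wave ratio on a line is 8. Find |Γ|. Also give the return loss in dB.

|Γ| ≈ 0.778; return loss ≈ 2.18 dB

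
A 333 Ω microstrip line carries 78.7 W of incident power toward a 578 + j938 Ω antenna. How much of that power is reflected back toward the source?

P_reflected ≈ 43.3 W

|Γ| = |(245 + j938)/(911 + j938)| = 0.741
|Γ|² = 0.55
P_refl = |Γ|²·P_inc = 43.3 W, P_del = (1 − |Γ|²)·P_inc = 35.4 W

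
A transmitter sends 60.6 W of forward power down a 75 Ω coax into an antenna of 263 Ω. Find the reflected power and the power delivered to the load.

P_reflected ≈ 18.7 W; P_delivered ≈ 41.9 W

Γ = (263 − 75)/(263 + 75) = 0.556
|Γ|² = 0.309
P_refl = |Γ|²·P_inc = 18.7 W, P_del = (1 − |Γ|²)·P_inc = 41.9 W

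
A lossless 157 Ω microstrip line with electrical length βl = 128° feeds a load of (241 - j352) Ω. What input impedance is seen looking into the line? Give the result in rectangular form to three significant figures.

Z_in ≈ 86.4 + j205 Ω

tan(βl) = tan(128°) = -1.28
Z_in = Z_0·(Z_L + jZ_0·tanβl)/(Z_0 + jZ_L·tanβl)
     = 157·(241 − j553)/(-294 − j308)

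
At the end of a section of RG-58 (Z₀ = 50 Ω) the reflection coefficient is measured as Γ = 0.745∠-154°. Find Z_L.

Z_L ≈ 7.69 − j11.3 Ω

Z_L = Z_0·(1 + Γ)/(1 − Γ) = 50·(0.33 − j0.327)/(1.67 + j0.327)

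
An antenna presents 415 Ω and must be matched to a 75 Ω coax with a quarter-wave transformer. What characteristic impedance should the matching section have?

Z_qwt ≈ 176 Ω

Z_qwt = √(Z_0·R_L) = √(75 × 415) = √31120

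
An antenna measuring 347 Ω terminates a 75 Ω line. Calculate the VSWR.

For a purely resistive load, VSWR = R_L/Z_0 or Z_0/R_L (whichever > 1) = 347/75

VSWR ≈ 4.63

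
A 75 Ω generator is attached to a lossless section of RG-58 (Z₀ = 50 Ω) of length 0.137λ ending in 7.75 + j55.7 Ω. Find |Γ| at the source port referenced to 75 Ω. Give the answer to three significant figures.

|Γ| ≈ 0.817

βl = 2π × 0.137 = 49.3°
tan(βl) = 1.16
Z_in = Z_0·(Z_L + jZ_0·tanβl)/(Z_0 + jZ_L·tanβl) = 152 − j292 Ω
Γ_s = (Z_in − Z_s)/(Z_in + Z_s) = (76.8 − j292)/(227 − j292), |Γ_s| = 0.817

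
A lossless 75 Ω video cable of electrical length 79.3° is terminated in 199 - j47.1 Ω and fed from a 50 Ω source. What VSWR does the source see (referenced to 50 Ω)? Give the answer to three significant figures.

VSWR ≈ 1.91

tan(βl) = 5.29
Z_in = Z_0·(Z_L + jZ_0·tanβl)/(Z_0 + jZ_L·tanβl) = 26.7 − j5.94 Ω
Γ_s = (Z_in − Z_s)/(Z_in + Z_s) = (-23.3 − j5.94)/(76.7 − j5.94), |Γ_s| = 0.312
VSWR = (1 + |Γ_s|)/(1 − |Γ_s|)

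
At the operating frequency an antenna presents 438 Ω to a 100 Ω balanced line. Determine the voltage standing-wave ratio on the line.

Γ = (438 − 100)/(438 + 100) = 0.628
VSWR = (1 + 0.628)/(1 − 0.628)

VSWR ≈ 4.38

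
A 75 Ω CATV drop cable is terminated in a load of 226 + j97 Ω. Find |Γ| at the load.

|Γ| ≈ 0.568

Γ = (Z_L − Z_0)/(Z_L + Z_0) = (151 + j97)/(301 + j97)
|Γ| = 179/316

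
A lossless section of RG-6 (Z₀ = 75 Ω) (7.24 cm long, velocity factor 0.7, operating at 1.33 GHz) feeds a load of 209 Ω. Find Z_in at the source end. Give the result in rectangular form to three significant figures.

Z_in ≈ 144 + j87.2 Ω

λ = v/f = 0.7·c / 1.33 GHz = 0.158 m
βl = 2π·l/λ = 2π × 0.459 = 165°
tan(βl) = tan(165°) = -0.267
Z_in = Z_0·(Z_L + jZ_0·tanβl)/(Z_0 + jZ_L·tanβl)
     = 75·(209 − j20)/(75 − j55.7)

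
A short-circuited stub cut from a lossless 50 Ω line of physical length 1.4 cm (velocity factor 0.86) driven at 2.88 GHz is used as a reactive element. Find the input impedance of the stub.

λ = v/f = 0.86·c / 2.88 GHz = 0.0896 m
βl = 2π·l/λ = 2π × 0.156 = 56.3°
tan(βl) = 1.5
For a short-circuited stub, Z_in = jZ_0·tan(βl)

Z_in ≈ +j74.9 Ω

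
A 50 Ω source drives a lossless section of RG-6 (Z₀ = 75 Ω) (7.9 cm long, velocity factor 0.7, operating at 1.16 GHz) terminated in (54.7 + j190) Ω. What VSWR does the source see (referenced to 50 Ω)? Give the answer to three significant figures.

VSWR ≈ 12

λ = v/f = 0.7·c / 1.16 GHz = 0.181 m
βl = 2π·l/λ = 2π × 0.436 = 157°
tan(βl) = -0.422
Z_in = Z_0·(Z_L + jZ_0·tanβl)/(Z_0 + jZ_L·tanβl) = 14.7 + j78.7 Ω
Γ_s = (Z_in − Z_s)/(Z_in + Z_s) = (-35.3 + j78.7)/(64.7 + j78.7), |Γ_s| = 0.846
VSWR = (1 + |Γ_s|)/(1 − |Γ_s|)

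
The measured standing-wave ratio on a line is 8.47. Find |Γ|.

|Γ| ≈ 0.789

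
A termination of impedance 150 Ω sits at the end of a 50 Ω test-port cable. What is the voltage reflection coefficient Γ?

Γ = (Z_L − Z_0)/(Z_L + Z_0) = (150 − 50)/(150 + 50) = 100/200

Γ = 0.5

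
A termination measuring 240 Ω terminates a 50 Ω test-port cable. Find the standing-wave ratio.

VSWR ≈ 4.8

Γ = (240 − 50)/(240 + 50) = 0.655
VSWR = (1 + 0.655)/(1 − 0.655)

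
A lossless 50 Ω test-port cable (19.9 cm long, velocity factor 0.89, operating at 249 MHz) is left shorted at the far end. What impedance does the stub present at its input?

λ = v/f = 0.89·c / 249 MHz = 1.07 m
βl = 2π·l/λ = 2π × 0.186 = 66.8°
tan(βl) = 2.33
For a shorted stub, Z_in = jZ_0·tan(βl)

Z_in ≈ +j117 Ω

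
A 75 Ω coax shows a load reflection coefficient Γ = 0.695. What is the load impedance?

Z_L ≈ 417 Ω

Z_L = Z_0·(1 + Γ)/(1 − Γ) = 75·(1.69)/(0.305)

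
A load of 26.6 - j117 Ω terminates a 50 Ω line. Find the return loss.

Γ = (-23.4 − j117)/(76.6 − j117), |Γ| = 0.853
RL = −20·log₁₀|Γ| = −20·log₁₀(0.853)

RL ≈ 1.38 dB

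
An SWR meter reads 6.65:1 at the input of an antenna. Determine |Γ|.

|Γ| ≈ 0.739

|Γ| = (S − 1)/(S + 1) = (6.65 − 1)/(6.65 + 1) = 5.65/7.65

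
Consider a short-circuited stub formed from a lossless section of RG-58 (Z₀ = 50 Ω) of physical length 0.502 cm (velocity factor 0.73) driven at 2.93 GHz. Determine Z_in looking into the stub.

λ = v/f = 0.73·c / 2.93 GHz = 0.0747 m
βl = 2π·l/λ = 2π × 0.0672 = 24.2°
tan(βl) = 0.449
For a short-circuited stub, Z_in = jZ_0·tan(βl)

Z_in ≈ +j22.4 Ω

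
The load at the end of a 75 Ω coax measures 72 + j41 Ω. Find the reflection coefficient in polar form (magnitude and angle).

Γ = (Z_L − Z_0)/(Z_L + Z_0) = (-3 + j41)/(147 + j41)
|Γ| = 41.1/153 = 0.269

Γ ≈ 0.269 ∠ 78.6°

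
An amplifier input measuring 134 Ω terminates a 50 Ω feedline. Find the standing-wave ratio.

VSWR ≈ 2.68

Γ = (134 − 50)/(134 + 50) = 0.457
VSWR = (1 + 0.457)/(1 − 0.457)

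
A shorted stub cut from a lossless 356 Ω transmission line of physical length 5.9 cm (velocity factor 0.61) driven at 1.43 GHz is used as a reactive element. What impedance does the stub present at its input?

Z_in ≈ −j88.9 Ω

λ = v/f = 0.61·c / 1.43 GHz = 0.128 m
βl = 2π·l/λ = 2π × 0.461 = 166°
tan(βl) = -0.25
For a shorted stub, Z_in = jZ_0·tan(βl)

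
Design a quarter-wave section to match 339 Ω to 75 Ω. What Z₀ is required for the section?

Z_qwt ≈ 159 Ω

Z_qwt = √(Z_0·R_L) = √(75 × 339) = √25420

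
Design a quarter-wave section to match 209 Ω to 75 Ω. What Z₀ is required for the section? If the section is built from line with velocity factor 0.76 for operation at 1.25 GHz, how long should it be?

Z_qwt = √(Z_0·R_L) = √(75 × 209) = √15680
λ = 0.76·c/f = 0.182 m, so l = λ/4 = 0.0456 m

Z_qwt ≈ 125 Ω; length ≈ 4.56 cm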